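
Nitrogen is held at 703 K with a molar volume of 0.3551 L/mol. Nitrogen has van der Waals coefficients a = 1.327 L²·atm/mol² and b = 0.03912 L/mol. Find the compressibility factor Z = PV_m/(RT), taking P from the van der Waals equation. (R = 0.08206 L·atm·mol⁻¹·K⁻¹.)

P = RT/(V_m − b) − a/V_m² = (0.08206)(703)/(0.3551 − 0.03912) − 1.327/(0.3551)²
  = 57.688/0.31598 − 10.524 = 182.57 − 10.524 = 172.05 atm
Z = PV_m/(RT) = (172.05)(0.3551)/((0.08206)(703)) = 61.095/57.688 = 1.059

Z ≈ 1.059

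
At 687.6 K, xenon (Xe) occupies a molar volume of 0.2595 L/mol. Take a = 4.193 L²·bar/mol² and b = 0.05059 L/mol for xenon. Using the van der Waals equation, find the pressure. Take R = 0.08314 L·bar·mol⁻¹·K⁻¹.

P = RT/(V_m − b) − a/V_m²
RT/(V_m − b) = (0.08314)(687.6)/(0.2595 − 0.05059) = 57.167/0.20891 = 273.64 bar
a/V_m² = 4.193/(0.2595)² = 62.266 bar
P = 273.64 − 62.266 = 211.4 bar

P ≈ 211.4 bar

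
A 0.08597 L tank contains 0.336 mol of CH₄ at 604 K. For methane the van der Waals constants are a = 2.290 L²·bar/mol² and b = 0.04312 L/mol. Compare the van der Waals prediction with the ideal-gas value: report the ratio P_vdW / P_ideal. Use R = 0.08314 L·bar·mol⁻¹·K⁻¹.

P_vdW / P_ideal ≈ 1.024

Ideal: P_ideal = nRT/V = (0.336)(0.08314)(604)/0.08597 = 196.263 bar
vdW: P = nRT/(V − nb) − a n²/V² = 16.8728/0.0714817 − 0.258532/0.00739084 = 236.044 − 34.9801 = 201.064 bar
Ratio = 201.064/196.263 = 1.024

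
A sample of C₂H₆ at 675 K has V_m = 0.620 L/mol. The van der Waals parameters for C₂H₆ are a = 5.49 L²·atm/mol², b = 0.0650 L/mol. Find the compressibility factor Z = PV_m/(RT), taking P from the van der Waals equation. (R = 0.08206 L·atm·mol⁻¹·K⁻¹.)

P = RT/(V_m − b) − a/V_m² = (0.08206)(675)/(0.620 − 0.0650) − 5.49/(0.620)²
  = 55.391/0.55500 − 14.282 = 99.804 − 14.282 = 85.522 atm
Z = PV_m/(RT) = (85.522)(0.620)/((0.08206)(675)) = 53.024/55.391 = 0.9573

Z ≈ 0.9573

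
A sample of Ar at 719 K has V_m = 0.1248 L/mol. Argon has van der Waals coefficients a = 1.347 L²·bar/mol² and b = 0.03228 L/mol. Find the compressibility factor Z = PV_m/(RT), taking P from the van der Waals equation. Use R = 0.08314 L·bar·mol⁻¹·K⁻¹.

P = RT/(V_m − b) − a/V_m² = (0.08314)(719)/(0.1248 − 0.03228) − 1.347/(0.1248)²
  = 59.778/0.092520 − 86.485 = 646.11 − 86.485 = 559.63 bar
Z = PV_m/(RT) = (559.63)(0.1248)/((0.08314)(719)) = 69.842/59.778 = 1.168

Z ≈ 1.168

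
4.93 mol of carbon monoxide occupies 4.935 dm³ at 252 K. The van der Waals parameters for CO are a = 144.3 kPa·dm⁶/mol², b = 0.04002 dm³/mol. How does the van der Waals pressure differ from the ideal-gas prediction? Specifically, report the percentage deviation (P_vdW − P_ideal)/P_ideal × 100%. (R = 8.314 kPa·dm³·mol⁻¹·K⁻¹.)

-2.72 %

Ideal: P_ideal = nRT/V = (4.93)(8.314)(252)/4.935 = 2093.01 kPa
vdW: P = nRT/(V − nb) − a n²/V² = 10329.0/4.73770 − 3507.20/24.3542 = 2180.17 − 144.008 = 2036.16 kPa
% deviation = (2036.16 − 2093.01)/2093.01 × 100% = -2.72%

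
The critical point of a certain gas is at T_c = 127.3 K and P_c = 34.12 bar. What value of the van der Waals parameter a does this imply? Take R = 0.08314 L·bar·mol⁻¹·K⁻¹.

a ≈ 1.385 L²·bar/mol²

From T_c = 8a/(27Rb) and P_c = a/(27b²): a = 27 R² T_c²/(64 P_c).
a = 27×(0.08314)²×(127.3)²/(64×34.12) = 3024.4/2183.7 = 1.385 L²·bar/mol²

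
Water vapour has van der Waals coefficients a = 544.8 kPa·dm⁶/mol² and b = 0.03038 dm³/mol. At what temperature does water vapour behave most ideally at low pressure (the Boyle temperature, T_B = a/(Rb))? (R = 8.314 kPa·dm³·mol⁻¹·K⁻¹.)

For a van der Waals gas the second virial coefficient B₂ = b − a/(RT) vanishes at T_B = a/(Rb).
T_B = 544.8/(8.314×0.03038) = 544.8/0.25258 = 2157 K

T_B ≈ 2157 K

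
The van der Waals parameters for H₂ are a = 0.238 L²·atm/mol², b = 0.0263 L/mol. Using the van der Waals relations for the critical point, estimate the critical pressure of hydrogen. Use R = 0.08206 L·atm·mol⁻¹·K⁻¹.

For a van der Waals gas, P_c = a/(27b²).
P_c = 0.238/(27×(0.0263)²) = 0.238/0.018676 = 12.74 atm

P_c ≈ 12.74 atm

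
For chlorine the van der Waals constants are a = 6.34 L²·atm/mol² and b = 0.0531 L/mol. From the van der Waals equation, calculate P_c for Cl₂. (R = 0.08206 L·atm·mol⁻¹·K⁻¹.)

P_c ≈ 83.28 atm

For a van der Waals gas, P_c = a/(27b²).
P_c = 6.34/(27×(0.0531)²) = 6.34/0.076129 = 83.28 atm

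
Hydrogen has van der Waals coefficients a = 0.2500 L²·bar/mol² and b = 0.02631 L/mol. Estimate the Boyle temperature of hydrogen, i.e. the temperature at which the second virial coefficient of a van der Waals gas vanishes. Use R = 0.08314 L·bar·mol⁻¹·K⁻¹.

For a van der Waals gas the second virial coefficient B₂ = b − a/(RT) vanishes at T_B = a/(Rb).
T_B = 0.2500/(0.08314×0.02631) = 0.2500/0.0021874 = 114.3 K

T_B ≈ 114.3 K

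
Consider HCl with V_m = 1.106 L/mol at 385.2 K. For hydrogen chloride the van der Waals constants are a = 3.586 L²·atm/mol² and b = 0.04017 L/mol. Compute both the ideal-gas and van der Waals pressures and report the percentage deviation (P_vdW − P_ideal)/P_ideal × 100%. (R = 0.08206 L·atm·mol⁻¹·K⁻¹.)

Ideal: P_ideal = RT/V_m = (0.08206)(385.2)/1.106 = 28.5800 atm
vdW: P = RT/(V_m − b) − a/V_m² = 31.6095/1.06583 − 3.586/1.22324 = 29.6572 − 2.93156 = 26.7256 atm
% deviation = (26.7256 − 28.5800)/28.5800 × 100% = -6.49%

-6.49 %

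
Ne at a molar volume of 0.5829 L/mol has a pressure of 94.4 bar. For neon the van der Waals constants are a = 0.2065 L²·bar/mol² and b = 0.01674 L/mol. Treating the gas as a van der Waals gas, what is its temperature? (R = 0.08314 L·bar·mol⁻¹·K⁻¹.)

T ≈ 647.0 K

T = (P + a/V_m²)(V_m − b)/R
P + a/V_m² = 94.4 + 0.2065/(0.5829)² = 95.008 bar
V_m − b = 0.5829 − 0.01674 = 0.56616 L/mol
T = (95.008)(0.56616)/0.08314 = 647.0 K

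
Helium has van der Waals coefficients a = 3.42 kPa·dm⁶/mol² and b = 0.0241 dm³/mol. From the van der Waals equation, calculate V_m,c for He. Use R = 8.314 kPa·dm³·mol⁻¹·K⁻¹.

For a van der Waals gas, V_m,c = 3b.
V_m,c = 3×0.0241 = 0.07230 dm³/mol

V_m,c ≈ 0.07230 dm³/mol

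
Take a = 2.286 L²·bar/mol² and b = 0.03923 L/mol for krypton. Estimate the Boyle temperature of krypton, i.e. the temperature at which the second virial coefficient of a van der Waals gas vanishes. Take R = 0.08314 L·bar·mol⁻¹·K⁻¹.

For a van der Waals gas the second virial coefficient B₂ = b − a/(RT) vanishes at T_B = a/(Rb).
T_B = 2.286/(0.08314×0.03923) = 2.286/0.0032616 = 700.9 K

T_B ≈ 700.9 K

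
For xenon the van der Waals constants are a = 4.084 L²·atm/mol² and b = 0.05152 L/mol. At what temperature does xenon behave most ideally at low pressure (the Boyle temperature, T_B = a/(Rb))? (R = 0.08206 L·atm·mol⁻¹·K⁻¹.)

T_B ≈ 966.0 K

For a van der Waals gas the second virial coefficient B₂ = b − a/(RT) vanishes at T_B = a/(Rb).
T_B = 4.084/(0.08206×0.05152) = 4.084/0.0042277 = 966.0 K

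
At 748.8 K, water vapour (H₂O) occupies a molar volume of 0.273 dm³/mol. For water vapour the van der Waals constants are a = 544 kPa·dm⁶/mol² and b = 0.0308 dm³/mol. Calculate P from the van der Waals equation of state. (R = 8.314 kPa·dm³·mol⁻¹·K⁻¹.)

P = RT/(V_m − b) − a/V_m²
RT/(V_m − b) = (8.314)(748.8)/(0.273 − 0.0308) = 6225.5/0.24220 = 25704 kPa
a/V_m² = 544/(0.273)² = 7299.2 kPa
P = 25704 − 7299.2 = 18405 kPa

P ≈ 18405 kPa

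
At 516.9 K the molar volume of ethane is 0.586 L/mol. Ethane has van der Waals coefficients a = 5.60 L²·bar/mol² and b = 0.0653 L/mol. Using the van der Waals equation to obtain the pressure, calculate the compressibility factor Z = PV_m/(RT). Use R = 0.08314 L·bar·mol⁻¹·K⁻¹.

Z ≈ 0.9030

P = RT/(V_m − b) − a/V_m² = (0.08314)(516.9)/(0.586 − 0.0653) − 5.60/(0.586)²
  = 42.975/0.52070 − 16.308 = 82.533 − 16.308 = 66.225 bar
Z = PV_m/(RT) = (66.225)(0.586)/((0.08314)(516.9)) = 38.808/42.975 = 0.9030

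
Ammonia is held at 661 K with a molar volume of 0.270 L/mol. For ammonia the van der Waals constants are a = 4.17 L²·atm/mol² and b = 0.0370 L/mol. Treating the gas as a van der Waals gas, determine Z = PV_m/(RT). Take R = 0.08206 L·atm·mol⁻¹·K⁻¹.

Z ≈ 0.8741

P = RT/(V_m − b) − a/V_m² = (0.08206)(661)/(0.270 − 0.0370) − 4.17/(0.270)²
  = 54.242/0.23300 − 57.202 = 232.80 − 57.202 = 175.60 atm
Z = PV_m/(RT) = (175.60)(0.270)/((0.08206)(661)) = 47.412/54.242 = 0.8741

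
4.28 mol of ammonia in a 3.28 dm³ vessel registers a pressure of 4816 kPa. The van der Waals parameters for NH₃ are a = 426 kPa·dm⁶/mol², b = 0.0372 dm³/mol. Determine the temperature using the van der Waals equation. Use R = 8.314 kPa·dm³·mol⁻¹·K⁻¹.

T ≈ 486.0 K

T = (P + a n²/V²)(V − nb)/(nR)
P + a n²/V² = 4816 + (426)(4.28)²/(3.28)² = 5541.4 kPa
V − nb = 3.28 − (4.28)(0.0372) = 3.1208 dm³
T = (5541.4)(3.1208)/((4.28)(8.314)) = 486.0 K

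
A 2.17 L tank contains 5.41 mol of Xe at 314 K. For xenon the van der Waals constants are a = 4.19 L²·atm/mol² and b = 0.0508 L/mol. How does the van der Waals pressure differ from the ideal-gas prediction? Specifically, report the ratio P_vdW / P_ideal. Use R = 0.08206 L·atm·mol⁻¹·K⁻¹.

Ideal: P_ideal = nRT/V = (5.41)(0.08206)(314)/2.17 = 64.2390 atm
vdW: P = nRT/(V − nb) − a n²/V² = 139.399/1.89517 − 122.633/4.70890 = 73.5549 − 26.0428 = 47.5121 atm
Ratio = 47.5121/64.2390 = 0.7396

P_vdW / P_ideal ≈ 0.7396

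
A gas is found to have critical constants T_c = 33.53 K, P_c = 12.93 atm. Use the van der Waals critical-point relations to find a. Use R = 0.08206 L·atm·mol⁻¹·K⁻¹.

a ≈ 0.2470 L²·atm/mol²

From T_c = 8a/(27Rb) and P_c = a/(27b²): a = 27 R² T_c²/(64 P_c).
a = 27×(0.08206)²×(33.53)²/(64×12.93) = 204.41/827.52 = 0.2470 L²·atm/mol²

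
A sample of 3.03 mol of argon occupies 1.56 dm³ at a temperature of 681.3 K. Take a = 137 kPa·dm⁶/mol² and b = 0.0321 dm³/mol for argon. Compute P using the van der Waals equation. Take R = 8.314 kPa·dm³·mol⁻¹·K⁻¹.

P ≈ 11217 kPa

P = nRT/(V − nb) − a n²/V²
nRT/(V − nb) = (3.03)(8.314)(681.3)/(1.56 − 3.03×0.0321) = 17163/1.4627 = 11734 kPa
a n²/V² = (137)(3.03)²/(1.56)² = 516.84 kPa
P = 11734 − 516.84 = 11217 kPa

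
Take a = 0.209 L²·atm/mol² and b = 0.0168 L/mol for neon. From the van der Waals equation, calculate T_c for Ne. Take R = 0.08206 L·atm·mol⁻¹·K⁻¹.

For a van der Waals gas, T_c = 8a/(27Rb).
T_c = 8×0.209/(27×0.08206×0.0168) = 1.6720/0.037222 = 44.92 K

T_c ≈ 44.92 K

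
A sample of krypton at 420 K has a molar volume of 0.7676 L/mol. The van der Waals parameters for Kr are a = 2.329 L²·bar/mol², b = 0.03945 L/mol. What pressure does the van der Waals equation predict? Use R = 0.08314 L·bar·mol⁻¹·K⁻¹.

P ≈ 44.00 bar

P = RT/(V_m − b) − a/V_m²
RT/(V_m − b) = (0.08314)(420)/(0.7676 − 0.03945) = 34.919/0.72815 = 47.956 bar
a/V_m² = 2.329/(0.7676)² = 3.9528 bar
P = 47.956 − 3.9528 = 44.00 bar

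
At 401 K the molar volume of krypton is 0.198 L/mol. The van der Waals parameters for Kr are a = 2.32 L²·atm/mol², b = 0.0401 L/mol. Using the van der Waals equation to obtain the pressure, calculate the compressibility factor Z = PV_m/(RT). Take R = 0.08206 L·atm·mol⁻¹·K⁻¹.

P = RT/(V_m − b) − a/V_m² = (0.08206)(401)/(0.198 − 0.0401) − 2.32/(0.198)²
  = 32.906/0.15790 − 59.178 = 208.40 − 59.178 = 149.22 atm
Z = PV_m/(RT) = (149.22)(0.198)/((0.08206)(401)) = 29.546/32.906 = 0.8979

Z ≈ 0.8979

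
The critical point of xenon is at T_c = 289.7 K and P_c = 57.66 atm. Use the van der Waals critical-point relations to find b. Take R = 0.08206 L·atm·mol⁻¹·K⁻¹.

b ≈ 0.05154 L/mol

From T_c = 8a/(27Rb) and P_c = a/(27b²): b = R T_c/(8 P_c).
b = (0.08206)(289.7)/(8×57.66) = 23.773/461.28 = 0.05154 L/mol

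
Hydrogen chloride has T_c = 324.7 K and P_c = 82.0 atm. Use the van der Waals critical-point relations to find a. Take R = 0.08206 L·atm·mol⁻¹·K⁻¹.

From T_c = 8a/(27Rb) and P_c = a/(27b²): a = 27 R² T_c²/(64 P_c).
a = 27×(0.08206)²×(324.7)²/(64×82.0) = 19169/5248.0 = 3.653 L²·atm/mol²

a ≈ 3.653 L²·atm/mol²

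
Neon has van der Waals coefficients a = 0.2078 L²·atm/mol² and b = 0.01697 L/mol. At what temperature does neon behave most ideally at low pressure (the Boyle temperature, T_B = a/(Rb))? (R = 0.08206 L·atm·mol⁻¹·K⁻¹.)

T_B ≈ 149.2 K

For a van der Waals gas the second virial coefficient B₂ = b − a/(RT) vanishes at T_B = a/(Rb).
T_B = 0.2078/(0.08206×0.01697) = 0.2078/0.0013926 = 149.2 K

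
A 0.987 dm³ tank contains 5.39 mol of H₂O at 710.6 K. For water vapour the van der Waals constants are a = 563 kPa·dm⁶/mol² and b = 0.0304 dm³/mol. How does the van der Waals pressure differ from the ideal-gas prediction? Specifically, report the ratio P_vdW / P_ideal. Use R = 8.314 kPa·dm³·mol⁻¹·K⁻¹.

Ideal: P_ideal = nRT/V = (5.39)(8.314)(710.6)/0.987 = 32263.2 kPa
vdW: P = nRT/(V − nb) − a n²/V² = 31843.7/0.823144 − 16356.3/0.974169 = 38685.5 − 16790.0 = 21895.5 kPa
Ratio = 21895.5/32263.2 = 0.6787

P_vdW / P_ideal ≈ 0.6787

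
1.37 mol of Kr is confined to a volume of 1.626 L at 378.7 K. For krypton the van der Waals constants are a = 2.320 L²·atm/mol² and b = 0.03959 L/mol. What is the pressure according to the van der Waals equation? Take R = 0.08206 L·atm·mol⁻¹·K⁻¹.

P ≈ 25.44 atm

P = nRT/(V − nb) − a n²/V²
nRT/(V − nb) = (1.37)(0.08206)(378.7)/(1.626 − 1.37×0.03959) = 42.574/1.5718 = 27.086 atm
a n²/V² = (2.320)(1.37)²/(1.626)² = 1.6470 atm
P = 27.086 − 1.6470 = 25.44 atm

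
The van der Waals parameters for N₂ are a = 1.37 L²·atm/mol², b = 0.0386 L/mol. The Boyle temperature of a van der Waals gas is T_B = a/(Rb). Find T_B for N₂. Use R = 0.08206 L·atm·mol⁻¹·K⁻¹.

For a van der Waals gas the second virial coefficient B₂ = b − a/(RT) vanishes at T_B = a/(Rb).
T_B = 1.37/(0.08206×0.0386) = 1.37/0.0031675 = 432.5 K

T_B ≈ 432.5 K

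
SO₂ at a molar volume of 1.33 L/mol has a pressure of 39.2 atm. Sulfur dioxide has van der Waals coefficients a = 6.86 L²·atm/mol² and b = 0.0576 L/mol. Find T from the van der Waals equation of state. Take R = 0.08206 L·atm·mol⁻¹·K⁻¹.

T = (P + a/V_m²)(V_m − b)/R
P + a/V_m² = 39.2 + 6.86/(1.33)² = 43.078 atm
V_m − b = 1.33 − 0.0576 = 1.2724 L/mol
T = (43.078)(1.2724)/0.08206 = 668.0 K

T ≈ 668.0 K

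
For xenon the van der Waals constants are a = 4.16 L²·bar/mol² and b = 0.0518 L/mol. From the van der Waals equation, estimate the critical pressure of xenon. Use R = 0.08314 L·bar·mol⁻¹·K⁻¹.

P_c ≈ 57.42 bar

For a van der Waals gas, P_c = a/(27b²).
P_c = 4.16/(27×(0.0518)²) = 4.16/0.072447 = 57.42 bar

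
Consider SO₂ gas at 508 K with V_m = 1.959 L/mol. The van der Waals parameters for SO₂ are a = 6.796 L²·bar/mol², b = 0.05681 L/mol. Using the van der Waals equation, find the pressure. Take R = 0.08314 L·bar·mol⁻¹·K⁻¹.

P = RT/(V_m − b) − a/V_m²
RT/(V_m − b) = (0.08314)(508)/(1.959 − 0.05681) = 42.235/1.9022 = 22.203 bar
a/V_m² = 6.796/(1.959)² = 1.7709 bar
P = 22.203 − 1.7709 = 20.43 bar

P ≈ 20.43 bar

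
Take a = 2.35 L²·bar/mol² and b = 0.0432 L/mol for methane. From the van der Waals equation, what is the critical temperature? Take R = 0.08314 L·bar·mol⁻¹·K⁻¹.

T_c ≈ 193.9 K

For a van der Waals gas, T_c = 8a/(27Rb).
T_c = 8×2.35/(27×0.08314×0.0432) = 18.800/0.096974 = 193.9 K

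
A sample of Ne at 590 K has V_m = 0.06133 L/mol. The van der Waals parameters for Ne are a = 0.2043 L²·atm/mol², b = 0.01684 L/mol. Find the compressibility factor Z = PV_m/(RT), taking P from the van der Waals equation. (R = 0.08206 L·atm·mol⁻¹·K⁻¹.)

Z ≈ 1.310

P = RT/(V_m − b) − a/V_m² = (0.08206)(590)/(0.06133 − 0.01684) − 0.2043/(0.06133)²
  = 48.415/0.044490 − 54.315 = 1088.2 − 54.315 = 1033.9 atm
Z = PV_m/(RT) = (1033.9)(0.06133)/((0.08206)(590)) = 63.409/48.415 = 1.310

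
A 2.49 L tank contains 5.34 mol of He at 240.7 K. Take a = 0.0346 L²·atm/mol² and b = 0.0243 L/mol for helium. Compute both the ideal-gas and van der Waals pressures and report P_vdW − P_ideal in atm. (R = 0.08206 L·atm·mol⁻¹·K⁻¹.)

Ideal: P_ideal = nRT/V = (5.34)(0.08206)(240.7)/2.49 = 42.3594 atm
vdW: P = nRT/(V − nb) − a n²/V² = 105.475/2.36024 − 0.986640/6.20010 = 44.6883 − 0.159133 = 44.5292 atm
ΔP = 44.5292 − 42.3594 = 2.170 atm

ΔP ≈ 2.170 atm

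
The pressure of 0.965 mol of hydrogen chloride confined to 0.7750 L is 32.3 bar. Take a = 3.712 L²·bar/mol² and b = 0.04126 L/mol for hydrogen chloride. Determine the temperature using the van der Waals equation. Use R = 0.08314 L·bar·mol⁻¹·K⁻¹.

T ≈ 348.7 K

T = (P + a n²/V²)(V − nb)/(nR)
P + a n²/V² = 32.3 + (3.712)(0.965)²/(0.7750)² = 38.055 bar
V − nb = 0.7750 − (0.965)(0.04126) = 0.73518 L
T = (38.055)(0.73518)/((0.965)(0.08314)) = 348.7 K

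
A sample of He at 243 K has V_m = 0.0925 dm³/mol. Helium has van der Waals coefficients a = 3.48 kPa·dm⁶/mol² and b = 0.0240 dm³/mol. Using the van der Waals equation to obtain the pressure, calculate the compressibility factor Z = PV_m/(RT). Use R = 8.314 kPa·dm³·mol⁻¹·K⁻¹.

P = RT/(V_m − b) − a/V_m² = (8.314)(243)/(0.0925 − 0.0240) − 3.48/(0.0925)²
  = 2020.3/0.068500 − 406.72 = 29493 − 406.72 = 29086 kPa
Z = PV_m/(RT) = (29086)(0.0925)/((8.314)(243)) = 2690.5/2020.3 = 1.332

Z ≈ 1.332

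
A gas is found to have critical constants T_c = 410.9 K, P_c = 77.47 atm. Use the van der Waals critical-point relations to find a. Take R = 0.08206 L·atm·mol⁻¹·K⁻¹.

a ≈ 6.191 L²·atm/mol²

From T_c = 8a/(27Rb) and P_c = a/(27b²): a = 27 R² T_c²/(64 P_c).
a = 27×(0.08206)²×(410.9)²/(64×77.47) = 30697/4958.1 = 6.191 L²·atm/mol²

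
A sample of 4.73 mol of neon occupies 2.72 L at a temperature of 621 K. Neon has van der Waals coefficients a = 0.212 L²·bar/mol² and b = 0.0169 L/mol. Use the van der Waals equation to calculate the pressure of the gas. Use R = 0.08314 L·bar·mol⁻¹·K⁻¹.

P ≈ 91.86 bar

P = nRT/(V − nb) − a n²/V²
nRT/(V − nb) = (4.73)(0.08314)(621)/(2.72 − 4.73×0.0169) = 244.21/2.6401 = 92.500 bar
a n²/V² = (0.212)(4.73)²/(2.72)² = 0.64109 bar
P = 92.500 − 0.64109 = 91.86 bar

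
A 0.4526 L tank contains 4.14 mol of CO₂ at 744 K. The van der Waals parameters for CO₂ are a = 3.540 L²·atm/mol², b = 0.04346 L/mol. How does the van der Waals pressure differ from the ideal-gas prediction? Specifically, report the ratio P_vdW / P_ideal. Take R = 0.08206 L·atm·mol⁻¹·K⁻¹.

P_vdW / P_ideal ≈ 1.129

Ideal: P_ideal = nRT/V = (4.14)(0.08206)(744)/0.4526 = 558.458 atm
vdW: P = nRT/(V − nb) − a n²/V² = 252.758/0.272676 − 60.6742/0.204847 = 926.954 − 296.193 = 630.761 atm
Ratio = 630.761/558.458 = 1.129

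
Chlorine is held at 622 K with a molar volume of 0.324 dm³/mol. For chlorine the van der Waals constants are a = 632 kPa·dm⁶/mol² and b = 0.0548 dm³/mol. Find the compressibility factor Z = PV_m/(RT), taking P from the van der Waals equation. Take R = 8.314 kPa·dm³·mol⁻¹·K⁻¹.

Z ≈ 0.8264

P = RT/(V_m − b) − a/V_m² = (8.314)(622)/(0.324 − 0.0548) − 632/(0.324)²
  = 5171.3/0.26920 − 6020.4 = 19210 − 6020.4 = 13190 kPa
Z = PV_m/(RT) = (13190)(0.324)/((8.314)(622)) = 4273.6/5171.3 = 0.8264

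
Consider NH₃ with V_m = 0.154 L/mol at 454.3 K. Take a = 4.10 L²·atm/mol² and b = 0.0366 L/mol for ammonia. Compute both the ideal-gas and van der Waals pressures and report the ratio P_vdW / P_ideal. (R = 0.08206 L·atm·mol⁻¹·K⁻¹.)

P_vdW / P_ideal ≈ 0.5976

Ideal: P_ideal = RT/V_m = (0.08206)(454.3)/0.154 = 242.077 atm
vdW: P = RT/(V_m − b) − a/V_m² = 37.2799/0.117400 − 4.10/0.0237160 = 317.546 − 172.879 = 144.667 atm
Ratio = 144.667/242.077 = 0.5976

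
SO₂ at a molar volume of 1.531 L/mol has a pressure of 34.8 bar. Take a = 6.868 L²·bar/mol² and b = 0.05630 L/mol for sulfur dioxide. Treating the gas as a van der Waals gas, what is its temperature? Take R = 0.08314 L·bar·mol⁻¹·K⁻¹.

T ≈ 669.2 K

T = (P + a/V_m²)(V_m − b)/R
P + a/V_m² = 34.8 + 6.868/(1.531)² = 37.730 bar
V_m − b = 1.531 − 0.05630 = 1.4747 L/mol
T = (37.730)(1.4747)/0.08314 = 669.2 K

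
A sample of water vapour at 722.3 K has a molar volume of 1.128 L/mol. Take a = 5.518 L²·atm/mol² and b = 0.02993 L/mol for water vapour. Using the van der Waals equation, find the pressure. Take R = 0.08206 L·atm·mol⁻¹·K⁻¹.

P ≈ 49.64 atm

P = RT/(V_m − b) − a/V_m²
RT/(V_m − b) = (0.08206)(722.3)/(1.128 − 0.02993) = 59.272/1.0981 = 53.977 atm
a/V_m² = 5.518/(1.128)² = 4.3367 atm
P = 53.977 − 4.3367 = 49.64 atm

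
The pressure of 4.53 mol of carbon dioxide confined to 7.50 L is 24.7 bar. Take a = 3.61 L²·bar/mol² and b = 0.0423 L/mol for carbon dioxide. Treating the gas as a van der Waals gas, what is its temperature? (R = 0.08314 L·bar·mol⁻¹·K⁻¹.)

T ≈ 504.9 K

T = (P + a n²/V²)(V − nb)/(nR)
P + a n²/V² = 24.7 + (3.61)(4.53)²/(7.50)² = 26.017 bar
V − nb = 7.50 − (4.53)(0.0423) = 7.3084 L
T = (26.017)(7.3084)/((4.53)(0.08314)) = 504.9 K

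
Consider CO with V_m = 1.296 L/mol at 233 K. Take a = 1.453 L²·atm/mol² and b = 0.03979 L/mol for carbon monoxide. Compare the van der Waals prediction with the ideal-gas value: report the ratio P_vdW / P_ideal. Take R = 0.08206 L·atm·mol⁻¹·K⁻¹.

P_vdW / P_ideal ≈ 0.9730

Ideal: P_ideal = RT/V_m = (0.08206)(233)/1.296 = 14.7531 atm
vdW: P = RT/(V_m − b) − a/V_m² = 19.1200/1.25621 − 1.453/1.67962 = 15.2204 − 0.865077 = 14.3553 atm
Ratio = 14.3553/14.7531 = 0.9730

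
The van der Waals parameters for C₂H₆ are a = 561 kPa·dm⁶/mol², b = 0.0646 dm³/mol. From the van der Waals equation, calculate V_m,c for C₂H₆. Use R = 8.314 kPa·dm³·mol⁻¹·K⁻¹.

V_m,c ≈ 0.1938 dm³/mol

For a van der Waals gas, V_m,c = 3b.
V_m,c = 3×0.0646 = 0.1938 dm³/mol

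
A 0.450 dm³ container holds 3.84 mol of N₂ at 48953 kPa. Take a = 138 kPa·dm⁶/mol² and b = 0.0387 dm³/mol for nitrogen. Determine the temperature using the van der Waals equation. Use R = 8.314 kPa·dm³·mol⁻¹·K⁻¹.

T ≈ 557.0 K

T = (P + a n²/V²)(V − nb)/(nR)
P + a n²/V² = 48953 + (138)(3.84)²/(0.450)² = 59002 kPa
V − nb = 0.450 − (3.84)(0.0387) = 0.30139 dm³
T = (59002)(0.30139)/((3.84)(8.314)) = 557.0 K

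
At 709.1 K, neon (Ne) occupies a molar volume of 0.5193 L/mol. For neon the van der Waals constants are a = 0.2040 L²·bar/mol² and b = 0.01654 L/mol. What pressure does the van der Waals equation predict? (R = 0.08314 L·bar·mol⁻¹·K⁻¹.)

P = RT/(V_m − b) − a/V_m²
RT/(V_m − b) = (0.08314)(709.1)/(0.5193 − 0.01654) = 58.955/0.50276 = 117.26 bar
a/V_m² = 0.2040/(0.5193)² = 0.75647 bar
P = 117.26 − 0.75647 = 116.5 bar

P ≈ 116.5 bar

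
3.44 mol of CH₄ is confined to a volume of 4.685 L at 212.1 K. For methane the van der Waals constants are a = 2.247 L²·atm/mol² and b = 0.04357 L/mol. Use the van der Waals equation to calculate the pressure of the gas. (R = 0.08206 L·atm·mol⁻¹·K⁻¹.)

P = nRT/(V − nb) − a n²/V²
nRT/(V − nb) = (3.44)(0.08206)(212.1)/(4.685 − 3.44×0.04357) = 59.873/4.5351 = 13.202 atm
a n²/V² = (2.247)(3.44)²/(4.685)² = 1.2114 atm
P = 13.202 − 1.2114 = 11.99 atm

P ≈ 11.99 atm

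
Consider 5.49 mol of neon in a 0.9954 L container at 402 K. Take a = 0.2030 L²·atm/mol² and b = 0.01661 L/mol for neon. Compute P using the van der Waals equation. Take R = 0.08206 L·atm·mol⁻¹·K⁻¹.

P ≈ 194.1 atm

P = nRT/(V − nb) − a n²/V²
nRT/(V − nb) = (5.49)(0.08206)(402)/(0.9954 − 5.49×0.01661) = 181.10/0.90421 = 200.29 atm
a n²/V² = (0.2030)(5.49)²/(0.9954)² = 6.1751 atm
P = 200.29 − 6.1751 = 194.1 atm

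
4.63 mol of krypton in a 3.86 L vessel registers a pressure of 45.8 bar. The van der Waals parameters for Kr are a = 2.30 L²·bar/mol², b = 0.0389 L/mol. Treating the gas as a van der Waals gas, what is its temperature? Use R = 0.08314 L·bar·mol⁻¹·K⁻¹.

T = (P + a n²/V²)(V − nb)/(nR)
P + a n²/V² = 45.8 + (2.30)(4.63)²/(3.86)² = 49.109 bar
V − nb = 3.86 − (4.63)(0.0389) = 3.6799 L
T = (49.109)(3.6799)/((4.63)(0.08314)) = 469.5 K

T ≈ 469.5 K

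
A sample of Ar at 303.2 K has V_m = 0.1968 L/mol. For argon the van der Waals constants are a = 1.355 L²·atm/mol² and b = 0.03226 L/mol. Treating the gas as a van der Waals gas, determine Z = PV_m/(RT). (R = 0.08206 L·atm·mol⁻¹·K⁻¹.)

P = RT/(V_m − b) − a/V_m² = (0.08206)(303.2)/(0.1968 − 0.03226) − 1.355/(0.1968)²
  = 24.881/0.16454 − 34.986 = 151.22 − 34.986 = 116.23 atm
Z = PV_m/(RT) = (116.23)(0.1968)/((0.08206)(303.2)) = 22.874/24.881 = 0.9193

Z ≈ 0.9193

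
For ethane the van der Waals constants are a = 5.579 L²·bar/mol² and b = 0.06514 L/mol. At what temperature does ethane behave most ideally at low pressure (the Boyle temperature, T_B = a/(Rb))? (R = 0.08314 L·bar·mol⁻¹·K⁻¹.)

For a van der Waals gas the second virial coefficient B₂ = b − a/(RT) vanishes at T_B = a/(Rb).
T_B = 5.579/(0.08314×0.06514) = 5.579/0.0054157 = 1030 K

T_B ≈ 1030 K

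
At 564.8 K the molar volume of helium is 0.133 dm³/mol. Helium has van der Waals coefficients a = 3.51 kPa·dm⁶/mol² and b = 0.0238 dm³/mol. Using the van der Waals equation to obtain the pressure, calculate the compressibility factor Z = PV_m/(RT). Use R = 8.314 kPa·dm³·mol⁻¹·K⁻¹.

Z ≈ 1.212

P = RT/(V_m − b) − a/V_m² = (8.314)(564.8)/(0.133 − 0.0238) − 3.51/(0.133)²
  = 4695.7/0.10920 − 198.43 = 43001 − 198.43 = 42803 kPa
Z = PV_m/(RT) = (42803)(0.133)/((8.314)(564.8)) = 5692.8/4695.7 = 1.212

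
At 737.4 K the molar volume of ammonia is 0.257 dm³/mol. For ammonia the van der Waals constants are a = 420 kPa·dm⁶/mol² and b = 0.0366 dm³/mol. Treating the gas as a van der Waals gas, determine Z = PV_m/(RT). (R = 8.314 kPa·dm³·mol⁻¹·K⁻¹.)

P = RT/(V_m − b) − a/V_m² = (8.314)(737.4)/(0.257 − 0.0366) − 420/(0.257)²
  = 6130.7/0.22040 − 6358.9 = 27816 − 6358.9 = 21457 kPa
Z = PV_m/(RT) = (21457)(0.257)/((8.314)(737.4)) = 5514.4/6130.7 = 0.8995

Z ≈ 0.8995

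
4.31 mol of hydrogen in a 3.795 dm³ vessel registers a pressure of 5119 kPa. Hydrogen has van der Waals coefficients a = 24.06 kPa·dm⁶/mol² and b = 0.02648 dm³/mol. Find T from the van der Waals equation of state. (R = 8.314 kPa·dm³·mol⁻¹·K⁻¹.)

T ≈ 529.0 K

T = (P + a n²/V²)(V − nb)/(nR)
P + a n²/V² = 5119 + (24.06)(4.31)²/(3.795)² = 5150.0 kPa
V − nb = 3.795 − (4.31)(0.02648) = 3.6809 dm³
T = (5150.0)(3.6809)/((4.31)(8.314)) = 529.0 K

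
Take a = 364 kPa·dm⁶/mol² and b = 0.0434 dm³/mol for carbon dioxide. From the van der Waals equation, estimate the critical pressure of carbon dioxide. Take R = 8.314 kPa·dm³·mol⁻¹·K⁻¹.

For a van der Waals gas, P_c = a/(27b²).
P_c = 364/(27×(0.0434)²) = 364/0.050856 = 7157 kPa

P_c ≈ 7157 kPa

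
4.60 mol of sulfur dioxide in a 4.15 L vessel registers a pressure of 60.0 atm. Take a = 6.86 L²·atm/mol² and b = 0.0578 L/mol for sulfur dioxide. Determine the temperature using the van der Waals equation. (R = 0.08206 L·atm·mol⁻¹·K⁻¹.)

T ≈ 704.1 K

T = (P + a n²/V²)(V − nb)/(nR)
P + a n²/V² = 60.0 + (6.86)(4.60)²/(4.15)² = 68.428 atm
V − nb = 4.15 − (4.60)(0.0578) = 3.8841 L
T = (68.428)(3.8841)/((4.60)(0.08206)) = 704.1 K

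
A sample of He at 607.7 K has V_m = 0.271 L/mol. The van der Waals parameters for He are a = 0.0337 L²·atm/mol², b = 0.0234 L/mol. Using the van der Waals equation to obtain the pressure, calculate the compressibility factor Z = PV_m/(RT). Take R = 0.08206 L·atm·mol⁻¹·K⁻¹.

P = RT/(V_m − b) − a/V_m² = (0.08206)(607.7)/(0.271 − 0.0234) − 0.0337/(0.271)²
  = 49.868/0.24760 − 0.45887 = 201.41 − 0.45887 = 200.95 atm
Z = PV_m/(RT) = (200.95)(0.271)/((0.08206)(607.7)) = 54.457/49.868 = 1.092

Z ≈ 1.092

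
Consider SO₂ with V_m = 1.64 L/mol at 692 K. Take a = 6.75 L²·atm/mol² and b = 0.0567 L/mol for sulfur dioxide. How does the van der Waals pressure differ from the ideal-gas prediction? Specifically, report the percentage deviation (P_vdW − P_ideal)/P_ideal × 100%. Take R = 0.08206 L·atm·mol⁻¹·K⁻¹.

Ideal: P_ideal = RT/V_m = (0.08206)(692)/1.64 = 34.6253 atm
vdW: P = RT/(V_m − b) − a/V_m² = 56.7855/1.58330 − 6.75/2.68960 = 35.8653 − 2.50967 = 33.3556 atm
% deviation = (33.3556 − 34.6253)/34.6253 × 100% = -3.67%

-3.67 %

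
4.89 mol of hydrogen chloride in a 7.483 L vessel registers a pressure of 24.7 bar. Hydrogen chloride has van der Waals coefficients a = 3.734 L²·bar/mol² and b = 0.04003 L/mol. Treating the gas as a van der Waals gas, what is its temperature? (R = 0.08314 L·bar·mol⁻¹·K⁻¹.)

T ≈ 471.3 K

T = (P + a n²/V²)(V − nb)/(nR)
P + a n²/V² = 24.7 + (3.734)(4.89)²/(7.483)² = 26.295 bar
V − nb = 7.483 − (4.89)(0.04003) = 7.2873 L
T = (26.295)(7.2873)/((4.89)(0.08314)) = 471.3 K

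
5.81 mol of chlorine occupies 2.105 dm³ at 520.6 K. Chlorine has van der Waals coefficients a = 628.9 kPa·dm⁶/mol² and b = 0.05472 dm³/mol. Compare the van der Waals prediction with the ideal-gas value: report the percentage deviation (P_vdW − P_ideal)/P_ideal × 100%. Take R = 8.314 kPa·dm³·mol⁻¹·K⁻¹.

Ideal: P_ideal = nRT/V = (5.81)(8.314)(520.6)/2.105 = 11946.4 kPa
vdW: P = nRT/(V − nb) − a n²/V² = 25147.2/1.78708 − 21229.2/4.43103 = 14071.7 − 4791.03 = 9280.7 kPa
% deviation = (9280.7 − 11946.4)/11946.4 × 100% = -22.31%

-22.31 %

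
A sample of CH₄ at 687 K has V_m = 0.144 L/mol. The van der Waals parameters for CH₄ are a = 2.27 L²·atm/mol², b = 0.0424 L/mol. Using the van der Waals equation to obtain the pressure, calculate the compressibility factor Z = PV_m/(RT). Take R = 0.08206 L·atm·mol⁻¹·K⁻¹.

P = RT/(V_m − b) − a/V_m² = (0.08206)(687)/(0.144 − 0.0424) − 2.27/(0.144)²
  = 56.375/0.10160 − 109.47 = 554.87 − 109.47 = 445.40 atm
Z = PV_m/(RT) = (445.40)(0.144)/((0.08206)(687)) = 64.138/56.375 = 1.138

Z ≈ 1.138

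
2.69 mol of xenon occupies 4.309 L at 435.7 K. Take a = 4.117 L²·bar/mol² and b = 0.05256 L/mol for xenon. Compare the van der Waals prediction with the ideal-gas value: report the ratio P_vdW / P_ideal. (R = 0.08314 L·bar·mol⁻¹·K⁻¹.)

Ideal: P_ideal = nRT/V = (2.69)(0.08314)(435.7)/4.309 = 22.6138 bar
vdW: P = nRT/(V − nb) − a n²/V² = 97.4428/4.16761 − 29.7910/18.5675 = 23.3810 − 1.60447 = 21.7765 bar
Ratio = 21.7765/22.6138 = 0.9630

P_vdW / P_ideal ≈ 0.9630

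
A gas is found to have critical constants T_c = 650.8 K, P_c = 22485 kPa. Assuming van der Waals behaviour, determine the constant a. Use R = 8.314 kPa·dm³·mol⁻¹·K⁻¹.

a ≈ 549.3 kPa·dm⁶/mol²

From T_c = 8a/(27Rb) and P_c = a/(27b²): a = 27 R² T_c²/(64 P_c).
a = 27×(8.314)²×(650.8)²/(64×22485) = 790458171/1439040 = 549.3 kPa·dm⁶/mol²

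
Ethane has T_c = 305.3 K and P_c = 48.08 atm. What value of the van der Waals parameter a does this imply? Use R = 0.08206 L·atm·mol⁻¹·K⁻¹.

a ≈ 5.507 L²·atm/mol²

From T_c = 8a/(27Rb) and P_c = a/(27b²): a = 27 R² T_c²/(64 P_c).
a = 27×(0.08206)²×(305.3)²/(64×48.08) = 16947/3077.1 = 5.507 L²·atm/mol²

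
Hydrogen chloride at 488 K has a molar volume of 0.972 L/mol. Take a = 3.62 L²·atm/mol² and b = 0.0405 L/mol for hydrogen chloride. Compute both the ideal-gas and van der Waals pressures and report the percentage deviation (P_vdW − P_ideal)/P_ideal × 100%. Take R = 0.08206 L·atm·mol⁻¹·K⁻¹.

Ideal: P_ideal = RT/V_m = (0.08206)(488)/0.972 = 41.1988 atm
vdW: P = RT/(V_m − b) − a/V_m² = 40.0453/0.931500 − 3.62/0.944784 = 42.9901 − 3.83156 = 39.1585 atm
% deviation = (39.1585 − 41.1988)/41.1988 × 100% = -4.95%

-4.95 %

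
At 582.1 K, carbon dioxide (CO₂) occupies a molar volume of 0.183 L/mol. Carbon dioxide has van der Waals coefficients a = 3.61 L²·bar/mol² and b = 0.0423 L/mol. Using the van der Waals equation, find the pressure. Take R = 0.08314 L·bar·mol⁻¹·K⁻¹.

P ≈ 236.2 bar

P = RT/(V_m − b) − a/V_m²
RT/(V_m − b) = (0.08314)(582.1)/(0.183 − 0.0423) = 48.396/0.14070 = 343.97 bar
a/V_m² = 3.61/(0.183)² = 107.80 bar
P = 343.97 − 107.80 = 236.2 bar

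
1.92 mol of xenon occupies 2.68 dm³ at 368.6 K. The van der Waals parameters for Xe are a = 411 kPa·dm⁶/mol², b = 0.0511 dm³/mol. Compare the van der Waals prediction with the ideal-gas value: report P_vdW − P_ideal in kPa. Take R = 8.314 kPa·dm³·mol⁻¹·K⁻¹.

Ideal: P_ideal = nRT/V = (1.92)(8.314)(368.6)/2.68 = 2195.49 kPa
vdW: P = nRT/(V − nb) − a n²/V² = 5883.92/2.58189 − 1515.11/7.18240 = 2278.92 − 210.948 = 2067.97 kPa
ΔP = 2067.97 − 2195.49 = -127.5 kPa

ΔP ≈ -127.5 kPa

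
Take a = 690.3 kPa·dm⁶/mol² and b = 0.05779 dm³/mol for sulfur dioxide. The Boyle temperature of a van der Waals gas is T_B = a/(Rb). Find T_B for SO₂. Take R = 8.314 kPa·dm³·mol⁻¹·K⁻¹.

T_B ≈ 1437 K

For a van der Waals gas the second virial coefficient B₂ = b − a/(RT) vanishes at T_B = a/(Rb).
T_B = 690.3/(8.314×0.05779) = 690.3/0.48047 = 1437 K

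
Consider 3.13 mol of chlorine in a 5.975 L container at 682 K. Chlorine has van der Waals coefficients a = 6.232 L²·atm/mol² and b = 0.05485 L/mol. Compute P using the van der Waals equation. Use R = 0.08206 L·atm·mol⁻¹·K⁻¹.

P = nRT/(V − nb) − a n²/V²
nRT/(V − nb) = (3.13)(0.08206)(682)/(5.975 − 3.13×0.05485) = 175.17/5.8033 = 30.185 atm
a n²/V² = (6.232)(3.13)²/(5.975)² = 1.7102 atm
P = 30.185 − 1.7102 = 28.47 atm

P ≈ 28.47 atm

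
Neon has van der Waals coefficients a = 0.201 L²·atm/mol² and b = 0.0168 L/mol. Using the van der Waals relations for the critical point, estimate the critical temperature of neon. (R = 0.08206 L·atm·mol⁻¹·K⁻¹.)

For a van der Waals gas, T_c = 8a/(27Rb).
T_c = 8×0.201/(27×0.08206×0.0168) = 1.6080/0.037222 = 43.20 K

T_c ≈ 43.20 K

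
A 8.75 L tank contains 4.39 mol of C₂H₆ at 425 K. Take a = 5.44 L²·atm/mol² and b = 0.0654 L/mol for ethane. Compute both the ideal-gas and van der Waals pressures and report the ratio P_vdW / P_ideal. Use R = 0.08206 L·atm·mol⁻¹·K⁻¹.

P_vdW / P_ideal ≈ 0.9557

Ideal: P_ideal = nRT/V = (4.39)(0.08206)(425)/8.75 = 17.4975 atm
vdW: P = nRT/(V − nb) − a n²/V² = 153.103/8.46289 − 104.840/76.5625 = 18.0911 − 1.36934 = 16.7218 atm
Ratio = 16.7218/17.4975 = 0.9557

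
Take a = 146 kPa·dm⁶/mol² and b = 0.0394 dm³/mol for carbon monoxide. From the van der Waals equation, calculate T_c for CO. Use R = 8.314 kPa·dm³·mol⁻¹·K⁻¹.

T_c ≈ 132.1 K

For a van der Waals gas, T_c = 8a/(27Rb).
T_c = 8×146/(27×8.314×0.0394) = 1168.0/8.8444 = 132.1 K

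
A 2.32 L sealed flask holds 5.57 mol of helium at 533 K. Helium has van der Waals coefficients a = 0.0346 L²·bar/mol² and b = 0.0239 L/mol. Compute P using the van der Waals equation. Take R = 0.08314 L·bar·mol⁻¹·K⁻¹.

P = nRT/(V − nb) − a n²/V²
nRT/(V − nb) = (5.57)(0.08314)(533)/(2.32 − 5.57×0.0239) = 246.83/2.1869 = 112.87 bar
a n²/V² = (0.0346)(5.57)²/(2.32)² = 0.19944 bar
P = 112.87 − 0.19944 = 112.7 bar

P ≈ 112.7 bar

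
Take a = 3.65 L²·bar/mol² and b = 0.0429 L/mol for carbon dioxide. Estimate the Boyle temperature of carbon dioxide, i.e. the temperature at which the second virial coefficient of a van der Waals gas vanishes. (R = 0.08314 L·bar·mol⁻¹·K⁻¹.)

For a van der Waals gas the second virial coefficient B₂ = b − a/(RT) vanishes at T_B = a/(Rb).
T_B = 3.65/(0.08314×0.0429) = 3.65/0.0035667 = 1023 K

T_B ≈ 1023 K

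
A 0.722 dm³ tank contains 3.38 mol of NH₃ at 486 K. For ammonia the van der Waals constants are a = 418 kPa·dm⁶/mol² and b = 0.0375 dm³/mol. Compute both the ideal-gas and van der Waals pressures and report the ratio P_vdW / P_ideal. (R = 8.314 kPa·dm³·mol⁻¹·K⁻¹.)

Ideal: P_ideal = nRT/V = (3.38)(8.314)(486)/0.722 = 18915.8 kPa
vdW: P = nRT/(V − nb) − a n²/V² = 13657.2/0.595250 − 4775.40/0.521284 = 22943.6 − 9160.84 = 13782.8 kPa
Ratio = 13782.8/18915.8 = 0.7286

P_vdW / P_ideal ≈ 0.7286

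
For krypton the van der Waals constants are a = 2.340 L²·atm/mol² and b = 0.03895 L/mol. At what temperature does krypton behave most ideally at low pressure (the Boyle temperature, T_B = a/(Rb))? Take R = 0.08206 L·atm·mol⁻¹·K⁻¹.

For a van der Waals gas the second virial coefficient B₂ = b − a/(RT) vanishes at T_B = a/(Rb).
T_B = 2.340/(0.08206×0.03895) = 2.340/0.0031962 = 732.1 K

T_B ≈ 732.1 K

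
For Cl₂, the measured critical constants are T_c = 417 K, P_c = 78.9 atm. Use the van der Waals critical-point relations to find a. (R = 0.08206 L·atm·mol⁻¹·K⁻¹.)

From T_c = 8a/(27Rb) and P_c = a/(27b²): a = 27 R² T_c²/(64 P_c).
a = 27×(0.08206)²×(417)²/(64×78.9) = 31615/5049.6 = 6.261 L²·atm/mol²

a ≈ 6.261 L²·atm/mol²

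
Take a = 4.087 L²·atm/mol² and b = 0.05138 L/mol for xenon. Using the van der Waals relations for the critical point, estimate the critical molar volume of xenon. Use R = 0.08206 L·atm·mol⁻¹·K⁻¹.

For a van der Waals gas, V_m,c = 3b.
V_m,c = 3×0.05138 = 0.1541 L/mol

V_m,c ≈ 0.1541 L/mol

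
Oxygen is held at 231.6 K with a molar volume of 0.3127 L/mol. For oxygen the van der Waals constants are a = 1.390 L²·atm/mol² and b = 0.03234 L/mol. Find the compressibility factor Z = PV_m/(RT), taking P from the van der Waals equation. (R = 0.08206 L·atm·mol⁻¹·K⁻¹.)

Z ≈ 0.8815

P = RT/(V_m − b) − a/V_m² = (0.08206)(231.6)/(0.3127 − 0.03234) − 1.390/(0.3127)²
  = 19.005/0.28036 − 14.215 = 67.788 − 14.215 = 53.573 atm
Z = PV_m/(RT) = (53.573)(0.3127)/((0.08206)(231.6)) = 16.752/19.005 = 0.8815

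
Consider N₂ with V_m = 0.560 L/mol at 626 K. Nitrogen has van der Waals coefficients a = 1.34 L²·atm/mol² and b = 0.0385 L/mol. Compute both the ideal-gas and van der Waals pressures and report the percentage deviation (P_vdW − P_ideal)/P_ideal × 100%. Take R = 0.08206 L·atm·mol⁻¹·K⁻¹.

2.72 %

Ideal: P_ideal = RT/V_m = (0.08206)(626)/0.560 = 91.7314 atm
vdW: P = RT/(V_m − b) − a/V_m² = 51.3696/0.521500 − 1.34/0.313600 = 98.5035 − 4.27296 = 94.2305 atm
% deviation = (94.2305 − 91.7314)/91.7314 × 100% = 2.72%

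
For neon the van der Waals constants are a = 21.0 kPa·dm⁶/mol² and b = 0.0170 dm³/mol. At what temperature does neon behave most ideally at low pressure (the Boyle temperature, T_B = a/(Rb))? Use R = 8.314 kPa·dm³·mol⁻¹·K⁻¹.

For a van der Waals gas the second virial coefficient B₂ = b − a/(RT) vanishes at T_B = a/(Rb).
T_B = 21.0/(8.314×0.0170) = 21.0/0.14134 = 148.6 K

T_B ≈ 148.6 K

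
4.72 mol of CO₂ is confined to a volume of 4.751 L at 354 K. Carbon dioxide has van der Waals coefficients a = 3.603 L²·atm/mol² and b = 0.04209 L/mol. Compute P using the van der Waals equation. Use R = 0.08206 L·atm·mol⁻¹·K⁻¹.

P = nRT/(V − nb) − a n²/V²
nRT/(V − nb) = (4.72)(0.08206)(354)/(4.751 − 4.72×0.04209) = 137.11/4.5523 = 30.119 atm
a n²/V² = (3.603)(4.72)²/(4.751)² = 3.5561 atm
P = 30.119 − 3.5561 = 26.56 atm

P ≈ 26.56 atm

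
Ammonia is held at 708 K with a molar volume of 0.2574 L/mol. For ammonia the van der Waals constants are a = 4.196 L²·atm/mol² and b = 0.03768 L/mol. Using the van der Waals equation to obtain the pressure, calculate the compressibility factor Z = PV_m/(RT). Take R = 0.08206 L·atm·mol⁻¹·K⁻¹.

Z ≈ 0.8909

P = RT/(V_m − b) − a/V_m² = (0.08206)(708)/(0.2574 − 0.03768) − 4.196/(0.2574)²
  = 58.098/0.21972 − 63.331 = 264.42 − 63.331 = 201.09 atm
Z = PV_m/(RT) = (201.09)(0.2574)/((0.08206)(708)) = 51.761/58.098 = 0.8909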